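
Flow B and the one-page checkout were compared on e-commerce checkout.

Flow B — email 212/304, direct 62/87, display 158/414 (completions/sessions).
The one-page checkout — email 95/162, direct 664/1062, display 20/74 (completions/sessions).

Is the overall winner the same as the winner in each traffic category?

Email: Flow B 212/304 = 69.7%, the one-page checkout 95/162 = 58.6% → Flow B
Direct: Flow B 62/87 = 71.3%, the one-page checkout 664/1062 = 62.5% → Flow B
Display: Flow B 158/414 = 38.2%, the one-page checkout 20/74 = 27.0% → Flow B
Overall: Flow B 432/805 = 53.7%, the one-page checkout 779/1298 = 60.0% → the one-page checkout
Flow B wins each traffic group but the one-page checkout wins overall — the comparison reverses. Flow B's sessions skew toward display, which has a lower base rate.

No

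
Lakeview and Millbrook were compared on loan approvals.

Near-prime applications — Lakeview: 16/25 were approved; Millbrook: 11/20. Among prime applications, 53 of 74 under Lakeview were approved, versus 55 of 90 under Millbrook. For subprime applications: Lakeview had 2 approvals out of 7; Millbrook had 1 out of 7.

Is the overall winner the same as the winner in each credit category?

Yes

Near-prime: Lakeview 16/25 = 64.0%, Millbrook 11/20 = 55.0% → Lakeview
Prime: Lakeview 53/74 = 71.6%, Millbrook 55/90 = 61.1% → Lakeview
Subprime: Lakeview 2/7 = 28.6%, Millbrook 1/7 = 14.3% → Lakeview
Overall: Lakeview 71/106 = 67.0%, Millbrook 67/117 = 57.3% → Lakeview
Lakeview wins overall and in every credit group — no reversal.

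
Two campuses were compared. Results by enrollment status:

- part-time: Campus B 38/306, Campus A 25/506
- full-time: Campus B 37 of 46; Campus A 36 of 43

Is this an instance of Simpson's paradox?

Part-time: Campus B 38/306 = 12.4%, Campus A 25/506 = 4.9% → Campus B
Full-time: Campus B 37/46 = 80.4%, Campus A 36/43 = 83.7% → Campus A
Overall: Campus B 75/352 = 21.3%, Campus A 61/549 = 11.1% → Campus B
Neither sweeps: Campus B wins 1 of 2 groups, Campus A wins 1. Campus B wins overall but not every group — no Simpson reversal.

No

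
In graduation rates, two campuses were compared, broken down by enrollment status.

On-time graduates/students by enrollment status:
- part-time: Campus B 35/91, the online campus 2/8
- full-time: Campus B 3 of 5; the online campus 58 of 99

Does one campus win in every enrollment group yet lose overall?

Part-time: Campus B 35/91 = 38.5%, the online campus 2/8 = 25.0% → Campus B
Full-time: Campus B 3/5 = 60.0%, the online campus 58/99 = 58.6% → Campus B
Overall: Campus B 38/96 = 39.6%, the online campus 60/107 = 56.1% → the online campus
Campus B wins each enrollment group but the online campus wins overall — the comparison reverses. Campus B's students skew toward part-time, which has a lower base rate.

Yes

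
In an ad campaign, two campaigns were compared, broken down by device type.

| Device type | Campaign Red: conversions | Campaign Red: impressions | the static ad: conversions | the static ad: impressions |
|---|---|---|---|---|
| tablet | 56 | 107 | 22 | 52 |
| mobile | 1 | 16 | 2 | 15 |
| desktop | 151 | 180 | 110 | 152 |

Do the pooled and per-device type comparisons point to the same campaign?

Tablet: Campaign Red 56/107 = 52.3%, the static ad 22/52 = 42.3% → Campaign Red
Mobile: Campaign Red 1/16 = 6.2%, the static ad 2/15 = 13.3% → the static ad
Desktop: Campaign Red 151/180 = 83.9%, the static ad 110/152 = 72.4% → Campaign Red
Overall: Campaign Red 208/303 = 68.6%, the static ad 134/219 = 61.2% → Campaign Red
Neither sweeps: Campaign Red wins 2 of 3 groups, the static ad wins 1. Campaign Red wins overall but not every group — no Simpson reversal.

No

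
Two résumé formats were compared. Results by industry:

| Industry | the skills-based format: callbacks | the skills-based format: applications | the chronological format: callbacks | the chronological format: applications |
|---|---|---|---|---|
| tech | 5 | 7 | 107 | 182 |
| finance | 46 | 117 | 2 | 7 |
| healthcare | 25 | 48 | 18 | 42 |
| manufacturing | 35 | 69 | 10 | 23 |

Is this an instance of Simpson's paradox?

Yes

Tech: the skills-based format 5/7 = 71.4%, the chronological format 107/182 = 58.8% → the skills-based format
Finance: the skills-based format 46/117 = 39.3%, the chronological format 2/7 = 28.6% → the skills-based format
Healthcare: the skills-based format 25/48 = 52.1%, the chronological format 18/42 = 42.9% → the skills-based format
Manufacturing: the skills-based format 35/69 = 50.7%, the chronological format 10/23 = 43.5% → the skills-based format
Overall: the skills-based format 111/241 = 46.1%, the chronological format 137/254 = 53.9% → the chronological format
The skills-based format wins each industry group but the chronological format wins overall — the comparison reverses. The skills-based format's applications skew toward finance, which has a lower base rate.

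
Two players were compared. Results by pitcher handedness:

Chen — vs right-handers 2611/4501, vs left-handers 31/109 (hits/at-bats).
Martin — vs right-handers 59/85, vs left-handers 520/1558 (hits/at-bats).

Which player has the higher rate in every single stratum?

Vs right-handers: Chen 2611/4501 = 58.0%, Martin 59/85 = 69.4% → Martin
Vs left-handers: Chen 31/109 = 28.4%, Martin 520/1558 = 33.4% → Martin
Martin has the higher rate in both groups.

Martin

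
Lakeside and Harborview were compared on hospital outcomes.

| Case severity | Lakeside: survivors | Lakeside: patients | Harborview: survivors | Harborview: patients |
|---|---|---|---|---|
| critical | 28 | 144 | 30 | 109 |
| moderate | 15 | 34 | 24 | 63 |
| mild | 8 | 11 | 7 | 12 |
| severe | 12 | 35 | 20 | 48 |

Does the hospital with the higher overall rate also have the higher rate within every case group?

Critical: Lakeside 28/144 = 19.4%, Harborview 30/109 = 27.5% → Harborview
Moderate: Lakeside 15/34 = 44.1%, Harborview 24/63 = 38.1% → Lakeside
Mild: Lakeside 8/11 = 72.7%, Harborview 7/12 = 58.3% → Lakeside
Severe: Lakeside 12/35 = 34.3%, Harborview 20/48 = 41.7% → Harborview
Overall: Lakeside 63/224 = 28.1%, Harborview 81/232 = 34.9% → Harborview
Neither sweeps: Lakeside wins 2 of 4 groups, Harborview wins 2. Harborview wins overall but not every group — no Simpson reversal.

No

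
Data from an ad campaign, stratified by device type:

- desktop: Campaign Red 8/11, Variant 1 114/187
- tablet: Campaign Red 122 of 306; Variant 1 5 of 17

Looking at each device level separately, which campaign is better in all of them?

Desktop: Campaign Red 8/11 = 72.7%, Variant 1 114/187 = 61.0% → Campaign Red
Tablet: Campaign Red 122/306 = 39.9%, Variant 1 5/17 = 29.4% → Campaign Red
Campaign Red has the higher rate in both groups.

Campaign Red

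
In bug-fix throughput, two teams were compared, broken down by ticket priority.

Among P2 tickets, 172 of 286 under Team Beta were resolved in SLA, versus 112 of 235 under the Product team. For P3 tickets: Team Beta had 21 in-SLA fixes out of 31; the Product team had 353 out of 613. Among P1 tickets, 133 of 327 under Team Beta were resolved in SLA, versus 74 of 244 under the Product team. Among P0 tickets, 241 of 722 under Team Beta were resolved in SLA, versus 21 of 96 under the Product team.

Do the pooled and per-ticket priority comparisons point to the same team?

P2: Team Beta 172/286 = 60.1%, the Product team 112/235 = 47.7% → Team Beta
P3: Team Beta 21/31 = 67.7%, the Product team 353/613 = 57.6% → Team Beta
P1: Team Beta 133/327 = 40.7%, the Product team 74/244 = 30.3% → Team Beta
P0: Team Beta 241/722 = 33.4%, the Product team 21/96 = 21.9% → Team Beta
Overall: Team Beta 567/1366 = 41.5%, the Product team 560/1188 = 47.1% → the Product team
Team Beta wins each ticket group but the Product team wins overall — the comparison reverses. Team Beta's tickets skew toward P0, which has a lower base rate.

No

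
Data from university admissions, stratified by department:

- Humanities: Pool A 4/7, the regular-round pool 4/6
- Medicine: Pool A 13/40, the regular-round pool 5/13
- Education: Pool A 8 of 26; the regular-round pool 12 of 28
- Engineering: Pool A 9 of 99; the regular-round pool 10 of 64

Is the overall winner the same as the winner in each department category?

Yes

Humanities: Pool A 4/7 = 57.1%, the regular-round pool 4/6 = 66.7% → the regular-round pool
Medicine: Pool A 13/40 = 32.5%, the regular-round pool 5/13 = 38.5% → the regular-round pool
Education: Pool A 8/26 = 30.8%, the regular-round pool 12/28 = 42.9% → the regular-round pool
Engineering: Pool A 9/99 = 9.1%, the regular-round pool 10/64 = 15.6% → the regular-round pool
Overall: Pool A 34/172 = 19.8%, the regular-round pool 31/111 = 27.9% → the regular-round pool
The regular-round pool wins overall and in every department group — no reversal.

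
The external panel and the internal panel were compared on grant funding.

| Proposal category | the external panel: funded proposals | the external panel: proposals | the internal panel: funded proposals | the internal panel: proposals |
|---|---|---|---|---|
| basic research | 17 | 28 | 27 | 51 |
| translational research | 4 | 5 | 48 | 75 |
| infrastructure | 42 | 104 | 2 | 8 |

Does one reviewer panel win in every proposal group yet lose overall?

Basic research: the external panel 17/28 = 60.7%, the internal panel 27/51 = 52.9% → the external panel
Translational research: the external panel 4/5 = 80.0%, the internal panel 48/75 = 64.0% → the external panel
Infrastructure: the external panel 42/104 = 40.4%, the internal panel 2/8 = 25.0% → the external panel
Overall: the external panel 63/137 = 46.0%, the internal panel 77/134 = 57.5% → the internal panel
The external panel wins each proposal group but the internal panel wins overall — the comparison reverses. The external panel's proposals skew toward infrastructure, which has a lower base rate.

Yes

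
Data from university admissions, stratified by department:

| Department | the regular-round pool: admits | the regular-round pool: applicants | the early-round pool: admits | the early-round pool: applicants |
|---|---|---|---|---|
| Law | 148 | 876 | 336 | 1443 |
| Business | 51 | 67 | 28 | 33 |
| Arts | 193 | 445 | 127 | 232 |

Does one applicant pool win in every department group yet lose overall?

Law: the regular-round pool 148/876 = 16.9%, the early-round pool 336/1443 = 23.3% → the early-round pool
Business: the regular-round pool 51/67 = 76.1%, the early-round pool 28/33 = 84.8% → the early-round pool
Arts: the regular-round pool 193/445 = 43.4%, the early-round pool 127/232 = 54.7% → the early-round pool
Overall: the regular-round pool 392/1388 = 28.2%, the early-round pool 491/1708 = 28.7% → the early-round pool
The early-round pool wins overall and in every department group — no reversal.

No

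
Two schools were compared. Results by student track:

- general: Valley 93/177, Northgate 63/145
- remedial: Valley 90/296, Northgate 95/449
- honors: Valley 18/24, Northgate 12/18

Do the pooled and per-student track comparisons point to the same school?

Yes

General: Valley 93/177 = 52.5%, Northgate 63/145 = 43.4% → Valley
Remedial: Valley 90/296 = 30.4%, Northgate 95/449 = 21.2% → Valley
Honors: Valley 18/24 = 75.0%, Northgate 12/18 = 66.7% → Valley
Overall: Valley 201/497 = 40.4%, Northgate 170/612 = 27.8% → Valley
Valley wins overall and in every student group — no reversal.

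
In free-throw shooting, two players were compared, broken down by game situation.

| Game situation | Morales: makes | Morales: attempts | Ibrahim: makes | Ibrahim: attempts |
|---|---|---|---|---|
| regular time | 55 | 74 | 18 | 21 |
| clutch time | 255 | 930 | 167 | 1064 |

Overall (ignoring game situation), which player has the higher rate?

Regular time: Morales 55/74 = 74.3%, Ibrahim 18/21 = 85.7% → Ibrahim
Clutch time: Morales 255/930 = 27.4%, Ibrahim 167/1064 = 15.7% → Morales
Overall: Morales 310/1004 = 30.9%, Ibrahim 185/1085 = 17.1% → Morales
(Neither sweeps every game group, but Morales has the higher pooled rate.)

Morales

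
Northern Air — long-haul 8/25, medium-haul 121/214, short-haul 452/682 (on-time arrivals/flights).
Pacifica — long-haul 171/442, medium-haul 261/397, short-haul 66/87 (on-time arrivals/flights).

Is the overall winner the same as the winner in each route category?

No

Long-haul: Northern Air 8/25 = 32.0%, Pacifica 171/442 = 38.7% → Pacifica
Medium-haul: Northern Air 121/214 = 56.5%, Pacifica 261/397 = 65.7% → Pacifica
Short-haul: Northern Air 452/682 = 66.3%, Pacifica 66/87 = 75.9% → Pacifica
Overall: Northern Air 581/921 = 63.1%, Pacifica 498/926 = 53.8% → Northern Air
Pacifica wins each route group but Northern Air wins overall — the comparison reverses. Pacifica's flights skew toward long-haul, which has a lower base rate.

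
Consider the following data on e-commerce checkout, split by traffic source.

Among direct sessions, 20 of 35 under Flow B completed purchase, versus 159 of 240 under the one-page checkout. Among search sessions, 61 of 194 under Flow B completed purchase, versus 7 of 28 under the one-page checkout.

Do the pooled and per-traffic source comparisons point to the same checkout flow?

No

Direct: Flow B 20/35 = 57.1%, the one-page checkout 159/240 = 66.2% → the one-page checkout
Search: Flow B 61/194 = 31.4%, the one-page checkout 7/28 = 25.0% → Flow B
Overall: Flow B 81/229 = 35.4%, the one-page checkout 166/268 = 61.9% → the one-page checkout
Neither sweeps: Flow B wins 1 of 2 groups, the one-page checkout wins 1. The one-page checkout wins overall but not every group — no Simpson reversal.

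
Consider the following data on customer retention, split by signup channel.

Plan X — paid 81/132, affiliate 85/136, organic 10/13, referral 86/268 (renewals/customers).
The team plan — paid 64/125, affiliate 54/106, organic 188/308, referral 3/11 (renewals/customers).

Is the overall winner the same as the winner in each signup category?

No

Paid: Plan X 81/132 = 61.4%, the team plan 64/125 = 51.2% → Plan X
Affiliate: Plan X 85/136 = 62.5%, the team plan 54/106 = 50.9% → Plan X
Organic: Plan X 10/13 = 76.9%, the team plan 188/308 = 61.0% → Plan X
Referral: Plan X 86/268 = 32.1%, the team plan 3/11 = 27.3% → Plan X
Overall: Plan X 262/549 = 47.7%, the team plan 309/550 = 56.2% → the team plan
Plan X wins each signup group but the team plan wins overall — the comparison reverses. Plan X's customers skew toward referral, which has a lower base rate.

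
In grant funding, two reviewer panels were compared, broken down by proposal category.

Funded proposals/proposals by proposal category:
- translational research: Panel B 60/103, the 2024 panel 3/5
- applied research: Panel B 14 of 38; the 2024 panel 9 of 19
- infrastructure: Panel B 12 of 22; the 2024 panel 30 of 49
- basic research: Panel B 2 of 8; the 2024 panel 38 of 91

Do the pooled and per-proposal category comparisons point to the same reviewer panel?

Translational research: Panel B 60/103 = 58.3%, the 2024 panel 3/5 = 60.0% → the 2024 panel
Applied research: Panel B 14/38 = 36.8%, the 2024 panel 9/19 = 47.4% → the 2024 panel
Infrastructure: Panel B 12/22 = 54.5%, the 2024 panel 30/49 = 61.2% → the 2024 panel
Basic research: Panel B 2/8 = 25.0%, the 2024 panel 38/91 = 41.8% → the 2024 panel
Overall: Panel B 88/171 = 51.5%, the 2024 panel 80/164 = 48.8% → Panel B
The 2024 panel wins each proposal group but Panel B wins overall — the comparison reverses. The 2024 panel's proposals skew toward basic research, which has a lower base rate.

No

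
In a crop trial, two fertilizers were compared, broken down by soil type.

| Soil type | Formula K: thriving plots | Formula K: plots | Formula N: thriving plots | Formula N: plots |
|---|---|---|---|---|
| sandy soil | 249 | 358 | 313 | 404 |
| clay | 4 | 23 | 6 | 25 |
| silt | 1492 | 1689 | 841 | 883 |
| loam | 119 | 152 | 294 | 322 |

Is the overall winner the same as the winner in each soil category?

Sandy soil: Formula K 249/358 = 69.6%, Formula N 313/404 = 77.5% → Formula N
Clay: Formula K 4/23 = 17.4%, Formula N 6/25 = 24.0% → Formula N
Silt: Formula K 1492/1689 = 88.3%, Formula N 841/883 = 95.2% → Formula N
Loam: Formula K 119/152 = 78.3%, Formula N 294/322 = 91.3% → Formula N
Overall: Formula K 1864/2222 = 83.9%, Formula N 1454/1634 = 89.0% → Formula N
Formula N wins overall and in every soil group — no reversal.

Yes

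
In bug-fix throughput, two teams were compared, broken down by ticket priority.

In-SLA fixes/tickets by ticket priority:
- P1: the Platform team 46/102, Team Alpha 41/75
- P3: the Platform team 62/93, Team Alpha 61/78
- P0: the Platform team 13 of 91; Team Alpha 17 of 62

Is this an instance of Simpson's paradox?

P1: the Platform team 46/102 = 45.1%, Team Alpha 41/75 = 54.7% → Team Alpha
P3: the Platform team 62/93 = 66.7%, Team Alpha 61/78 = 78.2% → Team Alpha
P0: the Platform team 13/91 = 14.3%, Team Alpha 17/62 = 27.4% → Team Alpha
Overall: the Platform team 121/286 = 42.3%, Team Alpha 119/215 = 55.3% → Team Alpha
Team Alpha wins overall and in every ticket group — no reversal.

No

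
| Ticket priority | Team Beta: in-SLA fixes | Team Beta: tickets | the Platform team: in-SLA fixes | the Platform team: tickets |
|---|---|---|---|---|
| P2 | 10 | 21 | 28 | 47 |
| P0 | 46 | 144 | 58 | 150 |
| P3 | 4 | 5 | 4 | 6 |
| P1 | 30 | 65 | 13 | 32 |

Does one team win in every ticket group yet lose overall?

No

P2: Team Beta 10/21 = 47.6%, the Platform team 28/47 = 59.6% → the Platform team
P0: Team Beta 46/144 = 31.9%, the Platform team 58/150 = 38.7% → the Platform team
P3: Team Beta 4/5 = 80.0%, the Platform team 4/6 = 66.7% → Team Beta
P1: Team Beta 30/65 = 46.2%, the Platform team 13/32 = 40.6% → Team Beta
Overall: Team Beta 90/235 = 38.3%, the Platform team 103/235 = 43.8% → the Platform team
Neither sweeps: Team Beta wins 2 of 4 groups, the Platform team wins 2. The Platform team wins overall but not every group — no Simpson reversal.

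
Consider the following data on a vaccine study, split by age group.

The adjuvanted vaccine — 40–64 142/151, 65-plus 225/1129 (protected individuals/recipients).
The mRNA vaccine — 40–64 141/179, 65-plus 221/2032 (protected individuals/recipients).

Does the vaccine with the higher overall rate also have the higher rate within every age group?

Yes

40–64: the adjuvanted vaccine 142/151 = 94.0%, the mRNA vaccine 141/179 = 78.8% → the adjuvanted vaccine
65-plus: the adjuvanted vaccine 225/1129 = 19.9%, the mRNA vaccine 221/2032 = 10.9% → the adjuvanted vaccine
Overall: the adjuvanted vaccine 367/1280 = 28.7%, the mRNA vaccine 362/2211 = 16.4% → the adjuvanted vaccine
The adjuvanted vaccine wins overall and in every age group — no reversal.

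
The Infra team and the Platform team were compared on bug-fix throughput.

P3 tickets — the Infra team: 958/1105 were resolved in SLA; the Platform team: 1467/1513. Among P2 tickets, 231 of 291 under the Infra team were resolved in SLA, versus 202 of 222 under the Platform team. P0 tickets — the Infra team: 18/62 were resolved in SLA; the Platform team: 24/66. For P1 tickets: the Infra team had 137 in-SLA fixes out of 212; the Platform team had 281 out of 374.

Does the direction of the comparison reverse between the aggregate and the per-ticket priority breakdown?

P3: the Infra team 958/1105 = 86.7%, the Platform team 1467/1513 = 97.0% → the Platform team
P2: the Infra team 231/291 = 79.4%, the Platform team 202/222 = 91.0% → the Platform team
P0: the Infra team 18/62 = 29.0%, the Platform team 24/66 = 36.4% → the Platform team
P1: the Infra team 137/212 = 64.6%, the Platform team 281/374 = 75.1% → the Platform team
Overall: the Infra team 1344/1670 = 80.5%, the Platform team 1974/2175 = 90.8% → the Platform team
The Platform team wins overall and in every ticket group — no reversal.

No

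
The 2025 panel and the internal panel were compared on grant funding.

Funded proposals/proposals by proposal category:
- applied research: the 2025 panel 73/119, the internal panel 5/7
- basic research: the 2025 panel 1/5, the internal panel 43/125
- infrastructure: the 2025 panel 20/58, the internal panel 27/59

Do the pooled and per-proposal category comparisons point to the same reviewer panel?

No

Applied research: the 2025 panel 73/119 = 61.3%, the internal panel 5/7 = 71.4% → the internal panel
Basic research: the 2025 panel 1/5 = 20.0%, the internal panel 43/125 = 34.4% → the internal panel
Infrastructure: the 2025 panel 20/58 = 34.5%, the internal panel 27/59 = 45.8% → the internal panel
Overall: the 2025 panel 94/182 = 51.6%, the internal panel 75/191 = 39.3% → the 2025 panel
The internal panel wins each proposal group but the 2025 panel wins overall — the comparison reverses. The internal panel's proposals skew toward basic research, which has a lower base rate.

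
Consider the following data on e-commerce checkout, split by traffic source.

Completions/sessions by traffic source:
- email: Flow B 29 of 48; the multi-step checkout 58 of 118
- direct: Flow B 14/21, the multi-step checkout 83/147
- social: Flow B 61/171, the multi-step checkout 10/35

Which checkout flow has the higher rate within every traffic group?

Flow B

Email: Flow B 29/48 = 60.4%, the multi-step checkout 58/118 = 49.2% → Flow B
Direct: Flow B 14/21 = 66.7%, the multi-step checkout 83/147 = 56.5% → Flow B
Social: Flow B 61/171 = 35.7%, the multi-step checkout 10/35 = 28.6% → Flow B
Flow B has the higher rate in all 3 groups.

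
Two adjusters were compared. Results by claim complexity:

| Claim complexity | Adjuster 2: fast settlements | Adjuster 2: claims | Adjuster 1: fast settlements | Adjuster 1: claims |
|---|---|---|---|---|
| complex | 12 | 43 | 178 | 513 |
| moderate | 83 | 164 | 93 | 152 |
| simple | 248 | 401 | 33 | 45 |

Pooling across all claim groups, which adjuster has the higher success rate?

Adjuster 2

Complex: Adjuster 2 12/43 = 27.9%, Adjuster 1 178/513 = 34.7% → Adjuster 1
Moderate: Adjuster 2 83/164 = 50.6%, Adjuster 1 93/152 = 61.2% → Adjuster 1
Simple: Adjuster 2 248/401 = 61.8%, Adjuster 1 33/45 = 73.3% → Adjuster 1
Overall: Adjuster 2 343/608 = 56.4%, Adjuster 1 304/710 = 42.8% → Adjuster 2
(Adjuster 1 wins every claim group but Adjuster 2 wins overall — Adjuster 1's claims skew toward the low-rate complex group.)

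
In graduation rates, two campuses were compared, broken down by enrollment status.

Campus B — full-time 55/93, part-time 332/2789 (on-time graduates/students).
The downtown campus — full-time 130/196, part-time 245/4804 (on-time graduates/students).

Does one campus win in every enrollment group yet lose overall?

No

Full-time: Campus B 55/93 = 59.1%, the downtown campus 130/196 = 66.3% → the downtown campus
Part-time: Campus B 332/2789 = 11.9%, the downtown campus 245/4804 = 5.1% → Campus B
Overall: Campus B 387/2882 = 13.4%, the downtown campus 375/5000 = 7.5% → Campus B
Neither sweeps: Campus B wins 1 of 2 groups, the downtown campus wins 1. Campus B wins overall but not every group — no Simpson reversal.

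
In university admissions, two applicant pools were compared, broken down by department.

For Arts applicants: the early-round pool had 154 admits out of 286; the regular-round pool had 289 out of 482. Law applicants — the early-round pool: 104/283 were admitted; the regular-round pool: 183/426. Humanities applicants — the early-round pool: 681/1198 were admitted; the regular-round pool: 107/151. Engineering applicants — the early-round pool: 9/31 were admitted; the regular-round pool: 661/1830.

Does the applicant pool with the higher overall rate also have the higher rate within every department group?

Arts: the early-round pool 154/286 = 53.8%, the regular-round pool 289/482 = 60.0% → the regular-round pool
Law: the early-round pool 104/283 = 36.7%, the regular-round pool 183/426 = 43.0% → the regular-round pool
Humanities: the early-round pool 681/1198 = 56.8%, the regular-round pool 107/151 = 70.9% → the regular-round pool
Engineering: the early-round pool 9/31 = 29.0%, the regular-round pool 661/1830 = 36.1% → the regular-round pool
Overall: the early-round pool 948/1798 = 52.7%, the regular-round pool 1240/2889 = 42.9% → the early-round pool
The regular-round pool wins each department group but the early-round pool wins overall — the comparison reverses. The regular-round pool's applicants skew toward Engineering, which has a lower base rate.

No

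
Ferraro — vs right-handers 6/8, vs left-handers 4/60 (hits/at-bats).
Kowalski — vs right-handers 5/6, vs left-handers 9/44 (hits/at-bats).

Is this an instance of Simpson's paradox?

No

Vs right-handers: Ferraro 6/8 = 75.0%, Kowalski 5/6 = 83.3% → Kowalski
Vs left-handers: Ferraro 4/60 = 6.7%, Kowalski 9/44 = 20.5% → Kowalski
Overall: Ferraro 10/68 = 14.7%, Kowalski 14/50 = 28.0% → Kowalski
Kowalski wins overall and in every pitcher group — no reversal.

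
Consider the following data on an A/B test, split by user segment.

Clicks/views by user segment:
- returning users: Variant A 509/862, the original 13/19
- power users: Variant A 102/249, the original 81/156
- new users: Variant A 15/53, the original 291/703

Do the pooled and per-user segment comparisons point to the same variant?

Returning users: Variant A 509/862 = 59.0%, the original 13/19 = 68.4% → the original
Power users: Variant A 102/249 = 41.0%, the original 81/156 = 51.9% → the original
New users: Variant A 15/53 = 28.3%, the original 291/703 = 41.4% → the original
Overall: Variant A 626/1164 = 53.8%, the original 385/878 = 43.8% → Variant A
The original wins each user group but Variant A wins overall — the comparison reverses. The original's views skew toward new users, which has a lower base rate.

No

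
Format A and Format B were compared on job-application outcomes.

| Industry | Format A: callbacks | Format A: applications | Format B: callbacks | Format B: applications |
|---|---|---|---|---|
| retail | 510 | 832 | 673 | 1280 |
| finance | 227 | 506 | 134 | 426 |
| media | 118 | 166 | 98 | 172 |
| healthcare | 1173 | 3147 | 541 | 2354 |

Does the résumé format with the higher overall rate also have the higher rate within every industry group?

Yes

Retail: Format A 510/832 = 61.3%, Format B 673/1280 = 52.6% → Format A
Finance: Format A 227/506 = 44.9%, Format B 134/426 = 31.5% → Format A
Media: Format A 118/166 = 71.1%, Format B 98/172 = 57.0% → Format A
Healthcare: Format A 1173/3147 = 37.3%, Format B 541/2354 = 23.0% → Format A
Overall: Format A 2028/4651 = 43.6%, Format B 1446/4232 = 34.2% → Format A
Format A wins overall and in every industry group — no reversal.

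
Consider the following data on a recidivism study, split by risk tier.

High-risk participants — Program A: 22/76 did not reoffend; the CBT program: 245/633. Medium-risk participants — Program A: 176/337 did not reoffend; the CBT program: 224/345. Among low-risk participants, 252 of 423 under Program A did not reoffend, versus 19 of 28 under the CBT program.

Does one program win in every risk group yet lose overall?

High-risk: Program A 22/76 = 28.9%, the CBT program 245/633 = 38.7% → the CBT program
Medium-risk: Program A 176/337 = 52.2%, the CBT program 224/345 = 64.9% → the CBT program
Low-risk: Program A 252/423 = 59.6%, the CBT program 19/28 = 67.9% → the CBT program
Overall: Program A 450/836 = 53.8%, the CBT program 488/1006 = 48.5% → Program A
The CBT program wins each risk group but Program A wins overall — the comparison reverses. The CBT program's participants skew toward high-risk, which has a lower base rate.

Yes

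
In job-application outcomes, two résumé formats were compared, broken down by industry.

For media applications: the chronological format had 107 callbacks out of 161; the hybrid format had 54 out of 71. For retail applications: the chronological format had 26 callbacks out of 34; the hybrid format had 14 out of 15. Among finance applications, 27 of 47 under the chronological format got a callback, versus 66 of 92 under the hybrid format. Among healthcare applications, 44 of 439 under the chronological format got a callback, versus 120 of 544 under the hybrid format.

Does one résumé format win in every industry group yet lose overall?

Media: the chronological format 107/161 = 66.5%, the hybrid format 54/71 = 76.1% → the hybrid format
Retail: the chronological format 26/34 = 76.5%, the hybrid format 14/15 = 93.3% → the hybrid format
Finance: the chronological format 27/47 = 57.4%, the hybrid format 66/92 = 71.7% → the hybrid format
Healthcare: the chronological format 44/439 = 10.0%, the hybrid format 120/544 = 22.1% → the hybrid format
Overall: the chronological format 204/681 = 30.0%, the hybrid format 254/722 = 35.2% → the hybrid format
The hybrid format wins overall and in every industry group — no reversal.

No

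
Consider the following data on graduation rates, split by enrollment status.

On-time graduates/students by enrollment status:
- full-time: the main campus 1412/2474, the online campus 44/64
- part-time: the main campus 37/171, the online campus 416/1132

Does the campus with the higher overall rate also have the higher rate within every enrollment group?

No

Full-time: the main campus 1412/2474 = 57.1%, the online campus 44/64 = 68.8% → the online campus
Part-time: the main campus 37/171 = 21.6%, the online campus 416/1132 = 36.7% → the online campus
Overall: the main campus 1449/2645 = 54.8%, the online campus 460/1196 = 38.5% → the main campus
The online campus wins each enrollment group but the main campus wins overall — the comparison reverses. The online campus's students skew toward part-time, which has a lower base rate.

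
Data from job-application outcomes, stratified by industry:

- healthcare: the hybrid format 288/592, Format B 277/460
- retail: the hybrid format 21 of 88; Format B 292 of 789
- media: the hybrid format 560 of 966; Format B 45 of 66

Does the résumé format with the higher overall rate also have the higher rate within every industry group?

Healthcare: the hybrid format 288/592 = 48.6%, Format B 277/460 = 60.2% → Format B
Retail: the hybrid format 21/88 = 23.9%, Format B 292/789 = 37.0% → Format B
Media: the hybrid format 560/966 = 58.0%, Format B 45/66 = 68.2% → Format B
Overall: the hybrid format 869/1646 = 52.8%, Format B 614/1315 = 46.7% → the hybrid format
Format B wins each industry group but the hybrid format wins overall — the comparison reverses. Format B's applications skew toward retail, which has a lower base rate.

No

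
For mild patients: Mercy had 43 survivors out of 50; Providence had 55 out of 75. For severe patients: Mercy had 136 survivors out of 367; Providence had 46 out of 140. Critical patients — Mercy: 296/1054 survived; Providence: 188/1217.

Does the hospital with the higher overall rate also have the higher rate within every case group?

Mild: Mercy 43/50 = 86.0%, Providence 55/75 = 73.3% → Mercy
Severe: Mercy 136/367 = 37.1%, Providence 46/140 = 32.9% → Mercy
Critical: Mercy 296/1054 = 28.1%, Providence 188/1217 = 15.4% → Mercy
Overall: Mercy 475/1471 = 32.3%, Providence 289/1432 = 20.2% → Mercy
Mercy wins overall and in every case group — no reversal.

Yes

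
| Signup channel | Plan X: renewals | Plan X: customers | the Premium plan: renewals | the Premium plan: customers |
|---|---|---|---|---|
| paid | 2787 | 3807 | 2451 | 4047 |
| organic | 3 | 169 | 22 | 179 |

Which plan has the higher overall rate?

Paid: Plan X 2787/3807 = 73.2%, the Premium plan 2451/4047 = 60.6% → Plan X
Organic: Plan X 3/169 = 1.8%, the Premium plan 22/179 = 12.3% → the Premium plan
Overall: Plan X 2790/3976 = 70.2%, the Premium plan 2473/4226 = 58.5% → Plan X
(Neither sweeps every signup group, but Plan X has the higher pooled rate.)

Plan X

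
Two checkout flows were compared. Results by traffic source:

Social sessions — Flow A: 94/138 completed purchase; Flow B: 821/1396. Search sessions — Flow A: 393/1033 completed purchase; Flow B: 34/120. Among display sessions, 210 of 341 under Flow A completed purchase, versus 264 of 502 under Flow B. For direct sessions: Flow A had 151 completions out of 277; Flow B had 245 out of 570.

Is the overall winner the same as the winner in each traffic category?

No

Social: Flow A 94/138 = 68.1%, Flow B 821/1396 = 58.8% → Flow A
Search: Flow A 393/1033 = 38.0%, Flow B 34/120 = 28.3% → Flow A
Display: Flow A 210/341 = 61.6%, Flow B 264/502 = 52.6% → Flow A
Direct: Flow A 151/277 = 54.5%, Flow B 245/570 = 43.0% → Flow A
Overall: Flow A 848/1789 = 47.4%, Flow B 1364/2588 = 52.7% → Flow B
Flow A wins each traffic group but Flow B wins overall — the comparison reverses. Flow A's sessions skew toward search, which has a lower base rate.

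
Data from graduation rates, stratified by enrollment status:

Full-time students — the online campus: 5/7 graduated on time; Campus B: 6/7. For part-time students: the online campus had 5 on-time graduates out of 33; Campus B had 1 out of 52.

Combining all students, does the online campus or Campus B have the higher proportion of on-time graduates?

the online campus

Full-time: the online campus 5/7 = 71.4%, Campus B 6/7 = 85.7% → Campus B
Part-time: the online campus 5/33 = 15.2%, Campus B 1/52 = 1.9% → the online campus
Overall: the online campus 10/40 = 25.0%, Campus B 7/59 = 11.9% → the online campus
(Neither sweeps every enrollment group, but the online campus has the higher pooled rate.)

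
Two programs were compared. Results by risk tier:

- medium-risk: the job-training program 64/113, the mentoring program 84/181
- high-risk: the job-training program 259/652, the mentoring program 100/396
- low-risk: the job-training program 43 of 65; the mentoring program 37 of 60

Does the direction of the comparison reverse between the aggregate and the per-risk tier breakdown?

No

Medium-risk: the job-training program 64/113 = 56.6%, the mentoring program 84/181 = 46.4% → the job-training program
High-risk: the job-training program 259/652 = 39.7%, the mentoring program 100/396 = 25.3% → the job-training program
Low-risk: the job-training program 43/65 = 66.2%, the mentoring program 37/60 = 61.7% → the job-training program
Overall: the job-training program 366/830 = 44.1%, the mentoring program 221/637 = 34.7% → the job-training program
The job-training program wins overall and in every risk group — no reversal.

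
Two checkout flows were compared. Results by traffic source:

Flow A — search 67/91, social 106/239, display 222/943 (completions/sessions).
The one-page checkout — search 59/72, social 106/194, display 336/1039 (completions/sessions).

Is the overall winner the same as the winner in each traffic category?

Yes

Search: Flow A 67/91 = 73.6%, the one-page checkout 59/72 = 81.9% → the one-page checkout
Social: Flow A 106/239 = 44.4%, the one-page checkout 106/194 = 54.6% → the one-page checkout
Display: Flow A 222/943 = 23.5%, the one-page checkout 336/1039 = 32.3% → the one-page checkout
Overall: Flow A 395/1273 = 31.0%, the one-page checkout 501/1305 = 38.4% → the one-page checkout
The one-page checkout wins overall and in every traffic group — no reversal.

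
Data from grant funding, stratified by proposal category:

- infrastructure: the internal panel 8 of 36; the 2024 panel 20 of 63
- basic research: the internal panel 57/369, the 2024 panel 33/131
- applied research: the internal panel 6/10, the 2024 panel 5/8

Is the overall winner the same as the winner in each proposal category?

Yes

Infrastructure: the internal panel 8/36 = 22.2%, the 2024 panel 20/63 = 31.7% → the 2024 panel
Basic research: the internal panel 57/369 = 15.4%, the 2024 panel 33/131 = 25.2% → the 2024 panel
Applied research: the internal panel 6/10 = 60.0%, the 2024 panel 5/8 = 62.5% → the 2024 panel
Overall: the internal panel 71/415 = 17.1%, the 2024 panel 58/202 = 28.7% → the 2024 panel
The 2024 panel wins overall and in every proposal group — no reversal.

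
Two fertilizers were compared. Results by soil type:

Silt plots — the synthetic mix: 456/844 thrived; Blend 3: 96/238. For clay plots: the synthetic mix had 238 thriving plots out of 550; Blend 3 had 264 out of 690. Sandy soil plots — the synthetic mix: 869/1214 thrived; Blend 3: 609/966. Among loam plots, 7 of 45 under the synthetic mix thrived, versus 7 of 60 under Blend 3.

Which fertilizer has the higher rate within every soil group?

the synthetic mix

Silt: the synthetic mix 456/844 = 54.0%, Blend 3 96/238 = 40.3% → the synthetic mix
Clay: the synthetic mix 238/550 = 43.3%, Blend 3 264/690 = 38.3% → the synthetic mix
Sandy soil: the synthetic mix 869/1214 = 71.6%, Blend 3 609/966 = 63.0% → the synthetic mix
Loam: the synthetic mix 7/45 = 15.6%, Blend 3 7/60 = 11.7% → the synthetic mix
The synthetic mix has the higher rate in all 4 groups.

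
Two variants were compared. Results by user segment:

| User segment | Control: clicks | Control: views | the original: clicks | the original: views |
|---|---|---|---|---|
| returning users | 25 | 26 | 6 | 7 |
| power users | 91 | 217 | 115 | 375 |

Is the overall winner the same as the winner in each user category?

Yes

Returning users: Control 25/26 = 96.2%, the original 6/7 = 85.7% → Control
Power users: Control 91/217 = 41.9%, the original 115/375 = 30.7% → Control
Overall: Control 116/243 = 47.7%, the original 121/382 = 31.7% → Control
Control wins overall and in every user group — no reversal.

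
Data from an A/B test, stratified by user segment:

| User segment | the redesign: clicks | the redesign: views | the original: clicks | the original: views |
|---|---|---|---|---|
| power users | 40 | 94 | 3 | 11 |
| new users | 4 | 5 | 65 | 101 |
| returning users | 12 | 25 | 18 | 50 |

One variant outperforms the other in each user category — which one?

the redesign

Power users: the redesign 40/94 = 42.6%, the original 3/11 = 27.3% → the redesign
New users: the redesign 4/5 = 80.0%, the original 65/101 = 64.4% → the redesign
Returning users: the redesign 12/25 = 48.0%, the original 18/50 = 36.0% → the redesign
The redesign has the higher rate in all 3 groups.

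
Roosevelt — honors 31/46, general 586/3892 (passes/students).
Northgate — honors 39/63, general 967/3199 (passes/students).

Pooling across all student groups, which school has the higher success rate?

Honors: Roosevelt 31/46 = 67.4%, Northgate 39/63 = 61.9% → Roosevelt
General: Roosevelt 586/3892 = 15.1%, Northgate 967/3199 = 30.2% → Northgate
Overall: Roosevelt 617/3938 = 15.7%, Northgate 1006/3262 = 30.8% → Northgate
(Neither sweeps every student group, but Northgate has the higher pooled rate.)

Northgate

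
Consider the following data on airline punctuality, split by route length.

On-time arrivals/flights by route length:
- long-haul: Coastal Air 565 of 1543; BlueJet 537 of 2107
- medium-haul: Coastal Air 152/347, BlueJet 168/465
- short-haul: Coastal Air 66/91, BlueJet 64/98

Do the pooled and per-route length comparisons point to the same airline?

Long-haul: Coastal Air 565/1543 = 36.6%, BlueJet 537/2107 = 25.5% → Coastal Air
Medium-haul: Coastal Air 152/347 = 43.8%, BlueJet 168/465 = 36.1% → Coastal Air
Short-haul: Coastal Air 66/91 = 72.5%, BlueJet 64/98 = 65.3% → Coastal Air
Overall: Coastal Air 783/1981 = 39.5%, BlueJet 769/2670 = 28.8% → Coastal Air
Coastal Air wins overall and in every route group — no reversal.

Yes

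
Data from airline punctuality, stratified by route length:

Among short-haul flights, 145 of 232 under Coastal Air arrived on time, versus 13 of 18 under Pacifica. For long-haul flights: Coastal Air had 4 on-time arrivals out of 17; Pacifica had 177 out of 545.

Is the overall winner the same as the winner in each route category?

No

Short-haul: Coastal Air 145/232 = 62.5%, Pacifica 13/18 = 72.2% → Pacifica
Long-haul: Coastal Air 4/17 = 23.5%, Pacifica 177/545 = 32.5% → Pacifica
Overall: Coastal Air 149/249 = 59.8%, Pacifica 190/563 = 33.7% → Coastal Air
Pacifica wins each route group but Coastal Air wins overall — the comparison reverses. Pacifica's flights skew toward long-haul, which has a lower base rate.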